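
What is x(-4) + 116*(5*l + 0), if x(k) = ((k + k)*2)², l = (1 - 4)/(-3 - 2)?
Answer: 604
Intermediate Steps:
l = ⅗ (l = -3/(-5) = -3*(-⅕) = ⅗ ≈ 0.60000)
x(k) = 16*k² (x(k) = ((2*k)*2)² = (4*k)² = 16*k²)
x(-4) + 116*(5*l + 0) = 16*(-4)² + 116*(5*(⅗) + 0) = 16*16 + 116*(3 + 0) = 256 + 116*3 = 256 + 348 = 604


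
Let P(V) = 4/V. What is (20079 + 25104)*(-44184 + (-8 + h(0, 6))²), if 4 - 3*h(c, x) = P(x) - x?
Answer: -53872715048/27 ≈ -1.9953e+9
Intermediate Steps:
h(c, x) = 4/3 - 4/(3*x) + x/3 (h(c, x) = 4/3 - (4/x - x)/3 = 4/3 - (-x + 4/x)/3 = 4/3 + (-4/(3*x) + x/3) = 4/3 - 4/(3*x) + x/3)
(20079 + 25104)*(-44184 + (-8 + h(0, 6))²) = (20079 + 25104)*(-44184 + (-8 + (⅓)*(-4 + 6*(4 + 6))/6)²) = 45183*(-44184 + (-8 + (⅓)*(⅙)*(-4 + 6*10))²) = 45183*(-44184 + (-8 + (⅓)*(⅙)*(-4 + 60))²) = 45183*(-44184 + (-8 + (⅓)*(⅙)*56)²) = 45183*(-44184 + (-8 + 28/9)²) = 45183*(-44184 + (-44/9)²) = 45183*(-44184 + 1936/81) = 45183*(-3576968/81) = -53872715048/27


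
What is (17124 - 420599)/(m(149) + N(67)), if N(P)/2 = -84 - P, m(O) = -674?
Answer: 403475/976 ≈ 413.40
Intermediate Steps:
N(P) = -168 - 2*P (N(P) = 2*(-84 - P) = -168 - 2*P)
(17124 - 420599)/(m(149) + N(67)) = (17124 - 420599)/(-674 + (-168 - 2*67)) = -403475/(-674 + (-168 - 134)) = -403475/(-674 - 302) = -403475/(-976) = -403475*(-1/976) = 403475/976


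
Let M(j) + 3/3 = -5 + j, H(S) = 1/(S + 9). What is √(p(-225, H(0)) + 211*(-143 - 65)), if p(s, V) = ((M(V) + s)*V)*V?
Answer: I*√31996430/27 ≈ 209.5*I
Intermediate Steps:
H(S) = 1/(9 + S)
M(j) = -6 + j (M(j) = -1 + (-5 + j) = -6 + j)
p(s, V) = V²*(-6 + V + s) (p(s, V) = (((-6 + V) + s)*V)*V = ((-6 + V + s)*V)*V = (V*(-6 + V + s))*V = V²*(-6 + V + s))
√(p(-225, H(0)) + 211*(-143 - 65)) = √((1/(9 + 0))²*(-6 + 1/(9 + 0) - 225) + 211*(-143 - 65)) = √((1/9)²*(-6 + 1/9 - 225) + 211*(-208)) = √((⅑)²*(-6 + ⅑ - 225) - 43888) = √((1/81)*(-2078/9) - 43888) = √(-2078/729 - 43888) = √(-31996430/729) = I*√31996430/27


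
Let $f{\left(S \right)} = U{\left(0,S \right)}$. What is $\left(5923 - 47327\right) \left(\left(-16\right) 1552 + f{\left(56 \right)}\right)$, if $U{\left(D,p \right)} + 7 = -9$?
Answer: $1028806592$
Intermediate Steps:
$U{\left(D,p \right)} = -16$ ($U{\left(D,p \right)} = -7 - 9 = -16$)
$f{\left(S \right)} = -16$
$\left(5923 - 47327\right) \left(\left(-16\right) 1552 + f{\left(56 \right)}\right) = \left(5923 - 47327\right) \left(\left(-16\right) 1552 - 16\right) = - 41404 \left(-24832 - 16\right) = \left(-41404\right) \left(-24848\right) = 1028806592$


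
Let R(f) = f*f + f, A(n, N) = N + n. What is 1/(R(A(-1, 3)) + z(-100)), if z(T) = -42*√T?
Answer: 1/29406 + 35*I/14703 ≈ 3.4007e-5 + 0.0023805*I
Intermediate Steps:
R(f) = f + f² (R(f) = f² + f = f + f²)
1/(R(A(-1, 3)) + z(-100)) = 1/((3 - 1)*(1 + (3 - 1)) - 420*I) = 1/(2*(1 + 2) - 420*I) = 1/(2*3 - 420*I) = 1/(6 - 420*I) = (6 + 420*I)/176436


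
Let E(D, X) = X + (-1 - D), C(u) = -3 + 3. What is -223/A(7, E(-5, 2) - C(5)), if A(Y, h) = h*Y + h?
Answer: -223/48 ≈ -4.6458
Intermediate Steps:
C(u) = 0
E(D, X) = -1 + X - D
A(Y, h) = h + Y*h (A(Y, h) = Y*h + h = h + Y*h)
-223/A(7, E(-5, 2) - C(5)) = -223*1/((1 + 7)*((-1 + 2 - 1*(-5)) - 1*0)) = -223*1/(8*((-1 + 2 + 5) + 0)) = -223*1/(8*(6 + 0)) = -223/(6*8) = -223/48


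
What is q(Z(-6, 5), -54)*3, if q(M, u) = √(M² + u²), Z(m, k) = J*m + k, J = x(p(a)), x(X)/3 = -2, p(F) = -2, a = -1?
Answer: 3*√4597 ≈ 203.40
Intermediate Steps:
x(X) = -6 (x(X) = 3*(-2) = -6)
J = -6
Z(m, k) = k - 6*m (Z(m, k) = -6*m + k = k - 6*m)
q(Z(-6, 5), -54)*3 = √((5 - 6*(-6))² + (-54)²)*3 = √((5 + 36)² + 2916)*3 = √(41² + 2916)*3 = √(1681 + 2916)*3 = √4597*3 = 3*√4597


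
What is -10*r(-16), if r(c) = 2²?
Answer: -40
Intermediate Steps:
r(c) = 4
-10*r(-16) = -10*4 = -40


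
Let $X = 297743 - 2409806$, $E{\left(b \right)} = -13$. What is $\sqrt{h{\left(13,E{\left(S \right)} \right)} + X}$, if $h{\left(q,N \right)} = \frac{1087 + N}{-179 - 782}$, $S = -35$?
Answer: $\frac{3 i \sqrt{225521513}}{31} \approx 1453.3 i$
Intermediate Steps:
$h{\left(q,N \right)} = - \frac{1087}{961} - \frac{N}{961}$ ($h{\left(q,N \right)} = \frac{1087 + N}{-961} = \left(1087 + N\right) \left(- \frac{1}{961}\right) = - \frac{1087}{961} - \frac{N}{961}$)
$X = -2112063$
$\sqrt{h{\left(13,E{\left(S \right)} \right)} + X} = \sqrt{\left(- \frac{1087}{961} - - \frac{13}{961}\right) - 2112063} = \sqrt{\left(- \frac{1087}{961} + \frac{13}{961}\right) - 2112063} = \sqrt{- \frac{1074}{961} - 2112063} = \sqrt{- \frac{2029693617}{961}} = \frac{3 i \sqrt{225521513}}{31}$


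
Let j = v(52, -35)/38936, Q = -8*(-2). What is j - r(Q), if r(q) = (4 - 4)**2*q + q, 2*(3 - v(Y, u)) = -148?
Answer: -622899/38936 ≈ -15.998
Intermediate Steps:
Q = 16
v(Y, u) = 77 (v(Y, u) = 3 - 1/2*(-148) = 3 + 74 = 77)
r(q) = q (r(q) = 0**2*q + q = 0*q + q = 0 + q = q)
j = 77/38936 ≈ 0.0019776
j - r(Q) = 77/38936 - 1*16 = 77/38936 - 16 = -622899/38936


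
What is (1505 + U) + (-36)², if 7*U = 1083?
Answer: 20690/7 ≈ 2955.7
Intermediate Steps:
U = 1083/7 (U = (⅐)*1083 = 1083/7 ≈ 154.71)
(1505 + U) + (-36)² = (1505 + 1083/7) + (-36)² = 11618/7 + 1296 = 20690/7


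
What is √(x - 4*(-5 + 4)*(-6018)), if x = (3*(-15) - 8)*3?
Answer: I*√24231 ≈ 155.66*I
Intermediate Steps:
x = -159 (x = (-45 - 8)*3 = -53*3 = -159)
√(x - 4*(-5 + 4)*(-6018)) = √(-159 - 4*(-5 + 4)*(-6018)) = √(-159 - 4*(-1)*(-6018)) = √(-159 + 4*(-6018)) = √(-159 - 24072) = √(-24231) = I*√24231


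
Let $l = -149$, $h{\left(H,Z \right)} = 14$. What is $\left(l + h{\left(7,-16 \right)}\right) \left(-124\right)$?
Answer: $16740$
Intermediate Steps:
$\left(l + h{\left(7,-16 \right)}\right) \left(-124\right) = \left(-149 + 14\right) \left(-124\right) = \left(-135\right) \left(-124\right) = 16740$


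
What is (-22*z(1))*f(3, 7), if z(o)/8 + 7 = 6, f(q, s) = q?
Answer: 528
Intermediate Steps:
z(o) = -8 (z(o) = -56 + 8*6 = -56 + 48 = -8)
(-22*z(1))*f(3, 7) = -22*(-8)*3 = 176*3 = 528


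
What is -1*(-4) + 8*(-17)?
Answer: -132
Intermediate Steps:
-1*(-4) + 8*(-17) = 4 - 136 = -132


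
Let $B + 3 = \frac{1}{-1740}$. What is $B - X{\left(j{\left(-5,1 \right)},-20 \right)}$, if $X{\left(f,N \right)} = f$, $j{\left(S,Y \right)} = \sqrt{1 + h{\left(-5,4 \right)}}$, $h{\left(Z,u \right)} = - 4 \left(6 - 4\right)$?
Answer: $- \frac{5221}{1740} - i \sqrt{7} \approx -3.0006 - 2.6458 i$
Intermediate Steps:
$h{\left(Z,u \right)} = -8$ ($h{\left(Z,u \right)} = \left(-4\right) 2 = -8$)
$j{\left(S,Y \right)} = i \sqrt{7}$ ($j{\left(S,Y \right)} = \sqrt{1 - 8} = \sqrt{-7} = i \sqrt{7}$)
$B = - \frac{5221}{1740}$ ($B = -3 + \frac{1}{-1740} = -3 - \frac{1}{1740} = - \frac{5221}{1740} \approx -3.0006$)
$B - X{\left(j{\left(-5,1 \right)},-20 \right)} = - \frac{5221}{1740} - i \sqrt{7}$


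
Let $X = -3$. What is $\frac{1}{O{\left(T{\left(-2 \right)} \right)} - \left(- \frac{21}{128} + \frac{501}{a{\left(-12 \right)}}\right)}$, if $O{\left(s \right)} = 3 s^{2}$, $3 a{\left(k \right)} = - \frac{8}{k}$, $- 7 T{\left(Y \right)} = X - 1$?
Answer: $- \frac{6272}{14133051} \approx -0.00044378$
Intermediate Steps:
$T{\left(Y \right)} = \frac{4}{7}$ ($T{\left(Y \right)} = - \frac{-3 - 1}{7} = \left(- \frac{1}{7}\right) \left(-4\right) = \frac{4}{7}$)
$a{\left(k \right)} = - \frac{8}{3 k}$ ($a{\left(k \right)} = \frac{\left(-8\right) \frac{1}{k}}{3} = - \frac{8}{3 k}$)
$\frac{1}{O{\left(T{\left(-2 \right)} \right)} - \left(- \frac{21}{128} + \frac{501}{a{\left(-12 \right)}}\right)} = \frac{1}{3 \left(\frac{4}{7}\right)^{2} - \left(- \frac{21}{128} + \frac{4509}{2}\right)} = \frac{1}{3 \cdot \frac{16}{49} - \left(- \frac{21}{128} + \frac{501}{\left(- \frac{8}{3}\right) \left(- \frac{1}{12}\right)}\right)} = \frac{1}{\frac{48}{49} + \left(- \frac{501}{\frac{2}{9}} + \frac{21}{128}\right)} = \frac{1}{\frac{48}{49} + \left(\left(-501\right) \frac{9}{2} + \frac{21}{128}\right)} = \frac{1}{\frac{48}{49} + \left(- \frac{4509}{2} + \frac{21}{128}\right)} = \frac{1}{\frac{48}{49} - \frac{288555}{128}} = \frac{1}{- \frac{14133051}{6272}} = - \frac{6272}{14133051}$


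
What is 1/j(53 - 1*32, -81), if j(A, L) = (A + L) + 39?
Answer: -1/21 ≈ -0.047619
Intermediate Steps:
j(A, L) = 39 + A + L
1/j(53 - 1*32, -81) = 1/(39 + (53 - 1*32) - 81) = 1/(39 + (53 - 32) - 81) = 1/(39 + 21 - 81) = 1/(-21) = -1/21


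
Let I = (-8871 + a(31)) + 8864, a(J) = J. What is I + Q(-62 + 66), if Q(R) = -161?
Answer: -137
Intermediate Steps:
I = 24 (I = (-8871 + 31) + 8864 = -8840 + 8864 = 24)
I + Q(-62 + 66) = 24 - 161 = -137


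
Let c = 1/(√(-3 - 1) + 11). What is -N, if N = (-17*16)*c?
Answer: 2992/125 - 544*I/125 ≈ 23.936 - 4.352*I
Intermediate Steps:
c = (11 - 2*I)/125 (c = 1/(√(-4) + 11) = 1/(2*I + 11) = 1/(11 + 2*I) = (11 - 2*I)/125 ≈ 0.088 - 0.016*I)
N = -2992/125 + 544*I/125 (N = (-17*16)*(11/125 - 2*I/125) = -272*(11/125 - 2*I/125) = -2992/125 + 544*I/125 ≈ -23.936 + 4.352*I)
-N = -(-2992/125 + 544*I/125) = 2992/125 - 544*I/125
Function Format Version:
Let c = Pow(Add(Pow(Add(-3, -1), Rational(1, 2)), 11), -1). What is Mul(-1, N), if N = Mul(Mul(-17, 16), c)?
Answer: Add(Rational(2992, 125), Mul(Rational(-544, 125), I)) ≈ Add(23.936, Mul(-4.3520, I))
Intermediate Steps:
c = Mul(Rational(1, 125), Add(11, Mul(-2, I))) (c = Pow(Add(Pow(-4, Rational(1, 2)), 11), -1) = Pow(Add(Mul(2, I), 11), -1) = Pow(Add(11, Mul(2, I)), -1) = Mul(Rational(1, 125), Add(11, Mul(-2, I))) ≈ Add(0.088000, Mul(-0.016000, I)))
N = Add(Rational(-2992, 125), Mul(Rational(544, 125), I)) (N = Mul(Mul(-17, 16), Add(Rational(11, 125), Mul(Rational(-2, 125), I))) = Mul(-272, Add(Rational(11, 125), Mul(Rational(-2, 125), I))) = Add(Rational(-2992, 125), Mul(Rational(544, 125), I)) ≈ Add(-23.936, Mul(4.3520, I)))
Mul(-1, N) = Mul(-1, Add(Rational(-2992, 125), Mul(Rational(544, 125), I))) = Add(Rational(2992, 125), Mul(Rational(-544, 125), I))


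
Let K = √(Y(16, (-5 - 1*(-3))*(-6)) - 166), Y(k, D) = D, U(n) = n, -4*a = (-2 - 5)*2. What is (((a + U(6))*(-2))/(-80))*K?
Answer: 19*I*√154/80 ≈ 2.9473*I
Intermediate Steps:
a = 7/2 (a = -(-2 - 5)*2/4 = -(-7)*2/4 = -¼*(-14) = 7/2 ≈ 3.5000)
K = I*√154 (K = √((-5 - 1*(-3))*(-6) - 166) = √((-5 + 3)*(-6) - 166) = √(-2*(-6) - 166) = √(12 - 166) = √(-154) = I*√154 ≈ 12.41*I)
(((a + U(6))*(-2))/(-80))*K = (((7/2 + 6)*(-2))/(-80))*(I*√154) = (((19/2)*(-2))*(-1/80))*(I*√154) = (-19*(-1/80))*(I*√154) = 19*(I*√154)/80 = 19*I*√154/80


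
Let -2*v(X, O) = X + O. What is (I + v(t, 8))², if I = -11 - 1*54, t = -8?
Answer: 4225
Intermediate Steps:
v(X, O) = -O/2 - X/2 (v(X, O) = -(X + O)/2 = -(O + X)/2 = -O/2 - X/2)
I = -65 (I = -11 - 54 = -65)
(I + v(t, 8))² = (-65 + (-½*8 - ½*(-8)))² = (-65 + (-4 + 4))² = (-65 + 0)² = (-65)² = 4225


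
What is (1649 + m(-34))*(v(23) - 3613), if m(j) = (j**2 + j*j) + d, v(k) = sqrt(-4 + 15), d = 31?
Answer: -14423096 + 3992*sqrt(11) ≈ -1.4410e+7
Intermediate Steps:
v(k) = sqrt(11)
m(j) = 31 + 2*j**2 (m(j) = (j**2 + j*j) + 31 = (j**2 + j**2) + 31 = 2*j**2 + 31 = 31 + 2*j**2)
(1649 + m(-34))*(v(23) - 3613) = (1649 + (31 + 2*(-34)**2))*(sqrt(11) - 3613) = (1649 + (31 + 2*1156))*(-3613 + sqrt(11)) = (1649 + (31 + 2312))*(-3613 + sqrt(11)) = (1649 + 2343)*(-3613 + sqrt(11)) = 3992*(-3613 + sqrt(11)) = -14423096 + 3992*sqrt(11)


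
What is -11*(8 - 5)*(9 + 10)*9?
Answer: -5643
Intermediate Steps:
-11*(8 - 5)*(9 + 10)*9 = -33*19*9 = -11*57*9 = -627*9 = -5643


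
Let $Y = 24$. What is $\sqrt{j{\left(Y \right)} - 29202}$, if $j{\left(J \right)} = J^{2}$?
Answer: $i \sqrt{28626} \approx 169.19 i$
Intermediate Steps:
$\sqrt{j{\left(Y \right)} - 29202} = \sqrt{24^{2} - 29202} = \sqrt{576 - 29202} = \sqrt{-28626} = i \sqrt{28626}$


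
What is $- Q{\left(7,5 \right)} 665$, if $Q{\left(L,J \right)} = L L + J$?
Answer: $-35910$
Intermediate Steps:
$Q{\left(L,J \right)} = J + L^{2}$ ($Q{\left(L,J \right)} = L^{2} + J = J + L^{2}$)
$- Q{\left(7,5 \right)} 665 = - \left(5 + 7^{2}\right) 665 = - \left(5 + 49\right) 665 = - 54 \cdot 665 = \left(-1\right) 35910 = -35910$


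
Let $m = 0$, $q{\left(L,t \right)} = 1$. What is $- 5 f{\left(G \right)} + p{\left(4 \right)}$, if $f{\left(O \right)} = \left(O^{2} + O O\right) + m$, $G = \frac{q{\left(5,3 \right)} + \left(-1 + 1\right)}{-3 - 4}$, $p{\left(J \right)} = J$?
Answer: $\frac{186}{49} \approx 3.7959$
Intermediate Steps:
$G = - \frac{1}{7}$ ($G = \frac{1 + \left(-1 + 1\right)}{-3 - 4} = \frac{1 + 0}{-7} = 1 \left(- \frac{1}{7}\right) = - \frac{1}{7} \approx -0.14286$)
$f{\left(O \right)} = 2 O^{2}$ ($f{\left(O \right)} = \left(O^{2} + O O\right) + 0 = \left(O^{2} + O^{2}\right) + 0 = 2 O^{2} + 0 = 2 O^{2}$)
$- 5 f{\left(G \right)} + p{\left(4 \right)} = - 5 \cdot 2 \left(- \frac{1}{7}\right)^{2} + 4 = - 5 \cdot 2 \cdot \frac{1}{49} + 4 = \left(-5\right) \frac{2}{49} + 4 = - \frac{10}{49} + 4 = \frac{186}{49}$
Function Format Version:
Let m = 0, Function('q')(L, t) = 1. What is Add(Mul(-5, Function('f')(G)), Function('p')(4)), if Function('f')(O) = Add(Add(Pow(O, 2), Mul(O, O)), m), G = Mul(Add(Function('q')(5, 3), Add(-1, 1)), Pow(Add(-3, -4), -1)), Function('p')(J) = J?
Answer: Rational(186, 49) ≈ 3.7959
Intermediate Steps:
G = Rational(-1, 7) (G = Mul(Add(1, Add(-1, 1)), Pow(Add(-3, -4), -1)) = Mul(Add(1, 0), Pow(-7, -1)) = Mul(1, Rational(-1, 7)) = Rational(-1, 7) ≈ -0.14286)
Function('f')(O) = Mul(2, Pow(O, 2)) (Function('f')(O) = Add(Add(Pow(O, 2), Mul(O, O)), 0) = Add(Add(Pow(O, 2), Pow(O, 2)), 0) = Add(Mul(2, Pow(O, 2)), 0) = Mul(2, Pow(O, 2)))
Add(Mul(-5, Function('f')(G)), Function('p')(4)) = Add(Mul(-5, Mul(2, Pow(Rational(-1, 7), 2))), 4) = Add(Mul(-5, Mul(2, Rational(1, 49))), 4) = Add(Mul(-5, Rational(2, 49)), 4) = Add(Rational(-10, 49), 4) = Rational(186, 49)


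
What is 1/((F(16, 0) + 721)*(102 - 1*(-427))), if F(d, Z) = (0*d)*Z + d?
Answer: 1/389873 ≈ 2.5649e-6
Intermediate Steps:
F(d, Z) = d (F(d, Z) = 0*Z + d = 0 + d = d)
1/((F(16, 0) + 721)*(102 - 1*(-427))) = 1/((16 + 721)*(102 - 1*(-427))) = 1/(737*(102 + 427)) = (1/737)/529 = (1/737)*(1/529) = 1/389873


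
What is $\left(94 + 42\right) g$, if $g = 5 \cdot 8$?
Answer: $5440$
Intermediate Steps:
$g = 40$
$\left(94 + 42\right) g = \left(94 + 42\right) 40 = 136 \cdot 40 = 5440$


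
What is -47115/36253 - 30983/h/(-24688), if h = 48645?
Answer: -56581530485701/43537959143280 ≈ -1.2996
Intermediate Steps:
-47115/36253 - 30983/h/(-24688) = -47115/36253 - 30983/48645/(-24688) = -47115*1/36253 - 30983*1/48645*(-1/24688) = -47115/36253 - 30983/48645*(-1/24688) = -47115/36253 + 30983/1200947760 = -56581530485701/43537959143280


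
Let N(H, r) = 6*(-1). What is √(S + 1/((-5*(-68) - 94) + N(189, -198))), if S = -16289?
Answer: I*√58640385/60 ≈ 127.63*I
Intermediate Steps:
N(H, r) = -6
√(S + 1/((-5*(-68) - 94) + N(189, -198))) = √(-16289 + 1/((-5*(-68) - 94) - 6)) = √(-16289 + 1/((340 - 94) - 6)) = √(-16289 + 1/(246 - 6)) = √(-16289 + 1/240) = √(-3909359/240) = I*√58640385/60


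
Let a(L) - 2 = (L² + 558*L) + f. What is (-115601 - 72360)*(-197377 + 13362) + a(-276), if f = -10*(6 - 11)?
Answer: 34587565635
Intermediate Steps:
f = 50 (f = -10*(-5) = 50)
a(L) = 52 + L² + 558*L (a(L) = 2 + ((L² + 558*L) + 50) = 2 + (50 + L² + 558*L) = 52 + L² + 558*L)
(-115601 - 72360)*(-197377 + 13362) + a(-276) = (-115601 - 72360)*(-197377 + 13362) + (52 + (-276)² + 558*(-276)) = -187961*(-184015) + (52 + 76176 - 154008) = 34587643415 - 77780 = 34587565635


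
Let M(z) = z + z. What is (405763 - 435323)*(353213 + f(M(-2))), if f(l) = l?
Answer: -10440858040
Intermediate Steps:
M(z) = 2*z
(405763 - 435323)*(353213 + f(M(-2))) = (405763 - 435323)*(353213 + 2*(-2)) = -29560*(353213 - 4) = -29560*353209 = -10440858040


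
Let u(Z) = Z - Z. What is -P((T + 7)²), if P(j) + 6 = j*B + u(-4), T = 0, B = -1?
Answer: 55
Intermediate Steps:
u(Z) = 0
P(j) = -6 - j (P(j) = -6 + (j*(-1) + 0) = -6 + (-j + 0) = -6 - j)
-P((T + 7)²) = -(-6 - (0 + 7)²) = -(-6 - 1*7²) = -(-6 - 1*49) = -(-6 - 49) = -1*(-55) = 55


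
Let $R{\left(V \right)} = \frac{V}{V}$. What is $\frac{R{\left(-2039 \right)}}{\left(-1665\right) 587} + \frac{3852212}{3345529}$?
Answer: $\frac{3764975313731}{3269769495795} \approx 1.1514$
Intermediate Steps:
$R{\left(V \right)} = 1$
$\frac{R{\left(-2039 \right)}}{\left(-1665\right) 587} + \frac{3852212}{3345529} = 1 \frac{1}{\left(-1665\right) 587} + \frac{3852212}{3345529} = 1 \frac{1}{-977355} + 3852212 \cdot \frac{1}{3345529} = 1 \left(- \frac{1}{977355}\right) + \frac{3852212}{3345529} = - \frac{1}{977355} + \frac{3852212}{3345529} = \frac{3764975313731}{3269769495795}$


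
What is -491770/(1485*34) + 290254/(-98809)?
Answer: -6324622639/498886641 ≈ -12.677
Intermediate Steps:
-491770/(1485*34) + 290254/(-98809) = -491770/50490 + 290254*(-1/98809) = -491770*1/50490 - 290254/98809 = -49177/5049 - 290254/98809 = -6324622639/498886641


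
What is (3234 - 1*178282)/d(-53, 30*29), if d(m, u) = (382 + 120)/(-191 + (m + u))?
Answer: -54790024/251 ≈ -2.1829e+5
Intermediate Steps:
d(m, u) = 502/(-191 + m + u)
(3234 - 1*178282)/d(-53, 30*29) = (3234 - 1*178282)/((502/(-191 - 53 + 30*29))) = (3234 - 178282)/((502/(-191 - 53 + 870))) = -175048/(502/626) = -175048/(502*(1/626)) = -175048/251/313 = -175048*313/251 = -54790024/251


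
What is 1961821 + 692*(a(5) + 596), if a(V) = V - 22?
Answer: 2362489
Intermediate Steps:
a(V) = -22 + V
1961821 + 692*(a(5) + 596) = 1961821 + 692*((-22 + 5) + 596) = 1961821 + 692*(-17 + 596) = 1961821 + 692*579 = 1961821 + 400668 = 2362489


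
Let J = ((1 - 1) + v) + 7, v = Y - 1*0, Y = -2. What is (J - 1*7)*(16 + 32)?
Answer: -96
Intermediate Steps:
v = -2 (v = -2 - 1*0 = -2 + 0 = -2)
J = 5 (J = ((1 - 1) - 2) + 7 = (0 - 2) + 7 = -2 + 7 = 5)
(J - 1*7)*(16 + 32) = (5 - 1*7)*(16 + 32) = (5 - 7)*48 = -2*48 = -96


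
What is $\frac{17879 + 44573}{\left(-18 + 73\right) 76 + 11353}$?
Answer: $\frac{62452}{15533} \approx 4.0206$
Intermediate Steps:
$\frac{17879 + 44573}{\left(-18 + 73\right) 76 + 11353} = \frac{62452}{55 \cdot 76 + 11353} = \frac{62452}{4180 + 11353} = \frac{62452}{15533}$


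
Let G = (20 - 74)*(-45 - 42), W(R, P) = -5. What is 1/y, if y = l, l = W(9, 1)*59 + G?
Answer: 1/4403 ≈ 0.00022712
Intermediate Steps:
G = 4698 (G = -54*(-87) = 4698)
l = 4403 (l = -5*59 + 4698 = -295 + 4698 = 4403)
y = 4403
1/y = 1/4403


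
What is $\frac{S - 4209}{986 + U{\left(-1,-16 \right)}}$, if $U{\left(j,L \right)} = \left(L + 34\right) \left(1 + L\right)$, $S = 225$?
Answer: $- \frac{996}{179} \approx -5.5642$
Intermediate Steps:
$U{\left(j,L \right)} = \left(1 + L\right) \left(34 + L\right)$ ($U{\left(j,L \right)} = \left(34 + L\right) \left(1 + L\right) = \left(1 + L\right) \left(34 + L\right)$)
$\frac{S - 4209}{986 + U{\left(-1,-16 \right)}} = \frac{225 - 4209}{986 + \left(34 + \left(-16\right)^{2} + 35 \left(-16\right)\right)} = - \frac{3984}{986 + \left(34 + 256 - 560\right)} = - \frac{3984}{986 - 270} = - \frac{3984}{716} = \left(-3984\right) \frac{1}{716} = - \frac{996}{179}$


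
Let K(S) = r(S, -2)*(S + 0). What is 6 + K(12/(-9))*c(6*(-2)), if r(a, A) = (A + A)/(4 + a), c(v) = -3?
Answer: 0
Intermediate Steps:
r(a, A) = 2*A/(4 + a) (r(a, A) = (2*A)/(4 + a) = 2*A/(4 + a))
K(S) = -4*S/(4 + S) (K(S) = (2*(-2)/(4 + S))*(S + 0) = (-4/(4 + S))*S = -4*S/(4 + S))
6 + K(12/(-9))*c(6*(-2)) = 6 - 4*12/(-9)/(4 + 12/(-9))*(-3) = 6 - 4*12*(-1/9)/(4 + 12*(-1/9))*(-3) = 6 - 4*(-4/3)/(4 - 4/3)*(-3) = 6 - 4*(-4/3)/8/3*(-3) = 6 - 4*(-4/3)*3/8*(-3) = 6 + 2*(-3) = 6 - 6 = 0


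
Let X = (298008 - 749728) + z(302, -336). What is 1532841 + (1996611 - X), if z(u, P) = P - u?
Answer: 3981810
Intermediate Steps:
X = -452358 (X = (298008 - 749728) + (-336 - 1*302) = -451720 + (-336 - 302) = -451720 - 638 = -452358)
1532841 + (1996611 - X) = 1532841 + (1996611 - 1*(-452358)) = 1532841 + (1996611 + 452358) = 1532841 + 2448969 = 3981810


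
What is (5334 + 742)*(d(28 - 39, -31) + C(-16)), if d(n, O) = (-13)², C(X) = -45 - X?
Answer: 850640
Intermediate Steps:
d(n, O) = 169
(5334 + 742)*(d(28 - 39, -31) + C(-16)) = (5334 + 742)*(169 + (-45 - 1*(-16))) = 6076*(169 + (-45 + 16)) = 6076*(169 - 29) = 6076*140 = 850640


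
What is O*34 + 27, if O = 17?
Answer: 605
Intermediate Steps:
O*34 + 27 = 17*34 + 27 = 578 + 27 = 605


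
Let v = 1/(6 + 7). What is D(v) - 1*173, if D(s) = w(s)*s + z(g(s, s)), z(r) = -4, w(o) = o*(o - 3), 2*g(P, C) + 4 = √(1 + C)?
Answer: -388907/2197 ≈ -177.02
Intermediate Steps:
g(P, C) = -2 + √(1 + C)/2
v = 1/13 ≈ 0.076923
w(o) = o*(-3 + o)
D(s) = -4 + s²*(-3 + s) (D(s) = (s*(-3 + s))*s - 4 = s²*(-3 + s) - 4 = -4 + s²*(-3 + s))
D(v) - 1*173 = (-4 + (1/13)²*(-3 + 1/13)) - 1*173 = (-4 + (1/169)*(-38/13)) - 173 = (-4 - 38/2197) - 173 = -8826/2197 - 173 = -388907/2197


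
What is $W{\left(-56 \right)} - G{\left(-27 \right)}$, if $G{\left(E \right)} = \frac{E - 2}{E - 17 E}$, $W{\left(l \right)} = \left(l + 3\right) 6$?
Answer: $- \frac{137347}{432} \approx -317.93$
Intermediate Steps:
$W{\left(l \right)} = 18 + 6 l$ ($W{\left(l \right)} = \left(3 + l\right) 6 = 18 + 6 l$)
$G{\left(E \right)} = - \frac{-2 + E}{16 E}$ ($G{\left(E \right)} = \frac{-2 + E}{\left(-16\right) E} = \left(-2 + E\right) \left(- \frac{1}{16 E}\right) = - \frac{-2 + E}{16 E}$)
$W{\left(-56 \right)} - G{\left(-27 \right)} = \left(18 + 6 \left(-56\right)\right) - \frac{2 - -27}{16 \left(-27\right)} = \left(18 - 336\right) - \frac{1}{16} \left(- \frac{1}{27}\right) \left(2 + 27\right) = -318 - \frac{1}{16} \left(- \frac{1}{27}\right) 29 = -318 - - \frac{29}{432} = -318 + \frac{29}{432} = - \frac{137347}{432}$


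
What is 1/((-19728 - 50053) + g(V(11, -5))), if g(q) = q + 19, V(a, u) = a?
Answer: -1/69751 ≈ -1.4337e-5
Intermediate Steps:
g(q) = 19 + q
1/((-19728 - 50053) + g(V(11, -5))) = 1/((-19728 - 50053) + (19 + 11)) = 1/(-69781 + 30) = 1/(-69751) = -1/69751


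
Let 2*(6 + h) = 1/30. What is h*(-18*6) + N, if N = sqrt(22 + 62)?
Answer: 3231/5 + 2*sqrt(21) ≈ 655.37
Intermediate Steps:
h = -359/60 (h = -6 + (1/2)/30 = -6 + (1/2)*(1/30) = -6 + 1/60 = -359/60 ≈ -5.9833)
N = 2*sqrt(21) (N = sqrt(84) = 2*sqrt(21) ≈ 9.1651)
h*(-18*6) + N = -(-1077)*6/10 + 2*sqrt(21) = -359/60*(-108) + 2*sqrt(21) = 3231/5 + 2*sqrt(21)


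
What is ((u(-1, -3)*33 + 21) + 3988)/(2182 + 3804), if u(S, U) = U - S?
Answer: 3943/5986 ≈ 0.65870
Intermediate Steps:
((u(-1, -3)*33 + 21) + 3988)/(2182 + 3804) = (((-3 - 1*(-1))*33 + 21) + 3988)/(2182 + 3804) = (((-3 + 1)*33 + 21) + 3988)/5986 = ((-2*33 + 21) + 3988)*(1/5986) = ((-66 + 21) + 3988)*(1/5986) = (-45 + 3988)*(1/5986) = 3943*(1/5986) = 3943/5986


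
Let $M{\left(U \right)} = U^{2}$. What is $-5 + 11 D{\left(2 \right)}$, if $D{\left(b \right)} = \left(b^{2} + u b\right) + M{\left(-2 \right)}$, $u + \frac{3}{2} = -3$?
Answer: $-16$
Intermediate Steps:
$u = - \frac{9}{2}$ ($u = - \frac{3}{2} - 3 = - \frac{9}{2} \approx -4.5$)
$D{\left(b \right)} = 4 + b^{2} - \frac{9 b}{2}$ ($D{\left(b \right)} = \left(b^{2} - \frac{9 b}{2}\right) + \left(-2\right)^{2} = \left(b^{2} - \frac{9 b}{2}\right) + 4 = 4 + b^{2} - \frac{9 b}{2}$)
$-5 + 11 D{\left(2 \right)} = -5 + 11 \left(4 + 2^{2} - 9\right) = -5 + 11 \left(4 + 4 - 9\right) = -5 + 11 \left(-1\right) = -5 - 11 = -16$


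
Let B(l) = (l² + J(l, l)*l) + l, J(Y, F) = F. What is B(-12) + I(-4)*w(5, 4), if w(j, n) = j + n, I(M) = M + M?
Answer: 204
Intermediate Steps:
I(M) = 2*M
B(l) = l + 2*l² (B(l) = (l² + l*l) + l = (l² + l²) + l = 2*l² + l = l + 2*l²)
B(-12) + I(-4)*w(5, 4) = -12*(1 + 2*(-12)) + (2*(-4))*(5 + 4) = -12*(1 - 24) - 8*9 = -12*(-23) - 72 = 276 - 72 = 204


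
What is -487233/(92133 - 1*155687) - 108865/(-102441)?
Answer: 1321661441/151407798 ≈ 8.7292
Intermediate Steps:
-487233/(92133 - 1*155687) - 108865/(-102441) = -487233/(92133 - 155687) - 108865*(-1/102441) = -487233/(-63554) + 108865/102441 = -487233*(-1/63554) + 108865/102441 = 11331/1478 + 108865/102441 = 1321661441/151407798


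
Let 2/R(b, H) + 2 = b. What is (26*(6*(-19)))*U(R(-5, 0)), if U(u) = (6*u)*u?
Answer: -71136/49 ≈ -1451.8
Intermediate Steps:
R(b, H) = 2/(-2 + b)
U(u) = 6*u²
(26*(6*(-19)))*U(R(-5, 0)) = (26*(6*(-19)))*(6*(2/(-2 - 5))²) = (26*(-114))*(6*(2/(-7))²) = -17784*(2*(-⅐))² = -17784*(-2/7)² = -17784*4/49 = -2964*24/49 = -71136/49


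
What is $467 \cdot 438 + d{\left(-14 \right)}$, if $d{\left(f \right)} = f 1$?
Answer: $204532$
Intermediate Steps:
$d{\left(f \right)} = f$
$467 \cdot 438 + d{\left(-14 \right)} = 467 \cdot 438 - 14 = 204546 - 14 = 204532$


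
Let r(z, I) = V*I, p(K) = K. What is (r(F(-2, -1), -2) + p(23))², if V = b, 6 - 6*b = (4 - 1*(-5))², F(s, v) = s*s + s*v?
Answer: 2304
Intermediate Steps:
F(s, v) = s² + s*v
b = -25/2 (b = 1 - (4 - 1*(-5))²/6 = 1 - (4 + 5)²/6 = 1 - ⅙*9² = 1 - ⅙*81 = 1 - 27/2 = -25/2 ≈ -12.500)
V = -25/2 ≈ -12.500
r(z, I) = -25*I/2
(r(F(-2, -1), -2) + p(23))² = (-25/2*(-2) + 23)² = (25 + 23)² = 48² = 2304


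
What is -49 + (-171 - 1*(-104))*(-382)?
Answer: 25545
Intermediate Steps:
-49 + (-171 - 1*(-104))*(-382) = -49 + (-171 + 104)*(-382) = -49 - 67*(-382) = -49 + 25594 = 25545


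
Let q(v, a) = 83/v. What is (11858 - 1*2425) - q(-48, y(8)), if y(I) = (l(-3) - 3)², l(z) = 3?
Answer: 452867/48 ≈ 9434.7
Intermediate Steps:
y(I) = 0 (y(I) = (3 - 3)² = 0² = 0)
(11858 - 1*2425) - q(-48, y(8)) = (11858 - 1*2425) - 83/(-48) = (11858 - 2425) - 83*(-1)/48 = 9433 - 1*(-83/48) = 9433 + 83/48 = 452867/48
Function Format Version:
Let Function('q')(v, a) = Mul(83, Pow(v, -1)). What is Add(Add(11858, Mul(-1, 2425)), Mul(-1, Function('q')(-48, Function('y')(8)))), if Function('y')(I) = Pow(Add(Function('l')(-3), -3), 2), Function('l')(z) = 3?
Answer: Rational(452867, 48) ≈ 9434.7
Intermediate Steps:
Function('y')(I) = 0 (Function('y')(I) = Pow(Add(3, -3), 2) = Pow(0, 2) = 0)
Add(Add(11858, Mul(-1, 2425)), Mul(-1, Function('q')(-48, Function('y')(8)))) = Add(Add(11858, Mul(-1, 2425)), Mul(-1, Mul(83, Pow(-48, -1)))) = Add(Add(11858, -2425), Mul(-1, Mul(83, Rational(-1, 48)))) = Add(9433, Mul(-1, Rational(-83, 48))) = Add(9433, Rational(83, 48)) = Rational(452867, 48)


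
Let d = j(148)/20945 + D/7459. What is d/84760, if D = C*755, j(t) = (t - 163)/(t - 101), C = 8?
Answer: 1189150943/124474323173720 ≈ 9.5534e-6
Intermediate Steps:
j(t) = (-163 + t)/(-101 + t)
D = 6040 (D = 8*755 = 6040)
d = 1189150943/1468550297 (d = ((-163 + 148)/(-101 + 148))/20945 + 6040/7459 = (-15/47)*(1/20945) + 6040*(1/7459) = ((1/47)*(-15))*(1/20945) + 6040/7459 = -15/47*1/20945 + 6040/7459 = -3/196883 + 6040/7459 = 1189150943/1468550297 ≈ 0.80974)
d/84760 = (1189150943/1468550297)/84760 = (1189150943/1468550297)*(1/84760) = 1189150943/124474323173720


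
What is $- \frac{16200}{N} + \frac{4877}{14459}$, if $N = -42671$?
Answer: $\frac{442342267}{616979989} \approx 0.71695$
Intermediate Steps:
$- \frac{16200}{N} + \frac{4877}{14459} = - \frac{16200}{-42671} + \frac{4877}{14459} = \left(-16200\right) \left(- \frac{1}{42671}\right) + 4877 \cdot \frac{1}{14459} = \frac{16200}{42671} + \frac{4877}{14459} = \frac{442342267}{616979989}$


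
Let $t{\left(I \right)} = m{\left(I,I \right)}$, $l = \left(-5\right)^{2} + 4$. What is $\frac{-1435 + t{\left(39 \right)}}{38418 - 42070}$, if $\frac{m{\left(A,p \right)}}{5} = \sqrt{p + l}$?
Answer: $\frac{1435}{3652} - \frac{5 \sqrt{17}}{1826} \approx 0.38165$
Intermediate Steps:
$l = 29$ ($l = 25 + 4 = 29$)
$m{\left(A,p \right)} = 5 \sqrt{29 + p}$ ($m{\left(A,p \right)} = 5 \sqrt{p + 29} = 5 \sqrt{29 + p}$)
$t{\left(I \right)} = 5 \sqrt{29 + I}$
$\frac{-1435 + t{\left(39 \right)}}{38418 - 42070} = \frac{-1435 + 5 \sqrt{29 + 39}}{38418 - 42070} = \frac{-1435 + 5 \sqrt{68}}{-3652} = \left(-1435 + 5 \cdot 2 \sqrt{17}\right) \left(- \frac{1}{3652}\right) = \left(-1435 + 10 \sqrt{17}\right) \left(- \frac{1}{3652}\right) = \frac{1435}{3652} - \frac{5 \sqrt{17}}{1826}$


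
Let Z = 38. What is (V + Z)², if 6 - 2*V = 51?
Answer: 961/4 ≈ 240.25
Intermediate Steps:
V = -45/2 (V = 3 - ½*51 = 3 - 51/2 = -45/2 ≈ -22.500)
(V + Z)² = (-45/2 + 38)² = (31/2)² = 961/4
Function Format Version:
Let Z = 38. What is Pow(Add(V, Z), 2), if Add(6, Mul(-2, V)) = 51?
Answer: Rational(961, 4) ≈ 240.25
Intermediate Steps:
V = Rational(-45, 2) (V = Add(3, Mul(Rational(-1, 2), 51)) = Add(3, Rational(-51, 2)) = Rational(-45, 2) ≈ -22.500)
Pow(Add(V, Z), 2) = Pow(Add(Rational(-45, 2), 38), 2) = Pow(Rational(31, 2), 2) = Rational(961, 4)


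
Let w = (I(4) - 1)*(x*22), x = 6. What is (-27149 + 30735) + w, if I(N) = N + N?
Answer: 4510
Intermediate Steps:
I(N) = 2*N
w = 924 (w = (2*4 - 1)*(6*22) = (8 - 1)*132 = 7*132 = 924)
(-27149 + 30735) + w = (-27149 + 30735) + 924 = 3586 + 924 = 4510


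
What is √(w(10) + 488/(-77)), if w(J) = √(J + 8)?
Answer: √(-37576 + 17787*√2)/77 ≈ 1.4474*I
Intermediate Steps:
w(J) = √(8 + J)
√(w(10) + 488/(-77)) = √(√(8 + 10) + 488/(-77)) = √(√18 + 488*(-1/77)) = √(3*√2 - 488/77) = √(-488/77 + 3*√2)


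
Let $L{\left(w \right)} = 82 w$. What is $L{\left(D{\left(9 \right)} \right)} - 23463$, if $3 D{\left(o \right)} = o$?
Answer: $-23217$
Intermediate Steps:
$D{\left(o \right)} = \frac{o}{3}$
$L{\left(D{\left(9 \right)} \right)} - 23463 = 82 \cdot \frac{1}{3} \cdot 9 - 23463 = 82 \cdot 3 - 23463 = 246 - 23463 = -23217$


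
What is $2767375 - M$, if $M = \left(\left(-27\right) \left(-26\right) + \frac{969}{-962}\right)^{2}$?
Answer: $\frac{2106295923475}{925444} \approx 2.276 \cdot 10^{6}$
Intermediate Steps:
$M = \frac{454754666025}{925444}$ ($M = \left(702 + 969 \left(- \frac{1}{962}\right)\right)^{2} = \left(702 - \frac{969}{962}\right)^{2} = \left(\frac{674355}{962}\right)^{2} = \frac{454754666025}{925444} \approx 4.9139 \cdot 10^{5}$)
$2767375 - M = 2767375 - \frac{454754666025}{925444} = \frac{2106295923475}{925444}$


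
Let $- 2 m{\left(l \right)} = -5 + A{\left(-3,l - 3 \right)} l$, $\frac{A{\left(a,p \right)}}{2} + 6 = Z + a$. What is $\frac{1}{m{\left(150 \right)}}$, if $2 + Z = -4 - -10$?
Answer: $\frac{2}{1505} \approx 0.0013289$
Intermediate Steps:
$Z = 4$ ($Z = -2 - -6 = -2 + \left(-4 + 10\right) = -2 + 6 = 4$)
$A{\left(a,p \right)} = -4 + 2 a$ ($A{\left(a,p \right)} = -12 + 2 \left(4 + a\right) = -12 + \left(8 + 2 a\right) = -4 + 2 a$)
$m{\left(l \right)} = \frac{5}{2} + 5 l$ ($m{\left(l \right)} = - \frac{-5 + \left(-4 + 2 \left(-3\right)\right) l}{2} = - \frac{-5 + \left(-4 - 6\right) l}{2} = - \frac{-5 - 10 l}{2} = \frac{5}{2} + 5 l$)
$\frac{1}{m{\left(150 \right)}} = \frac{1}{\frac{5}{2} + 5 \cdot 150} = \frac{1}{\frac{5}{2} + 750} = \frac{1}{\frac{1505}{2}} = \frac{2}{1505}$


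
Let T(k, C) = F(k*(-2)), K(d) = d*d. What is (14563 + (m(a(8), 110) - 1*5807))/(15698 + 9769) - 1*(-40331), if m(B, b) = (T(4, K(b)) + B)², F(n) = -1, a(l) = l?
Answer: 342372794/8489 ≈ 40331.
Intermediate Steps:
K(d) = d²
T(k, C) = -1
m(B, b) = (-1 + B)²
(14563 + (m(a(8), 110) - 1*5807))/(15698 + 9769) - 1*(-40331) = (14563 + ((-1 + 8)² - 1*5807))/(15698 + 9769) - 1*(-40331) = (14563 + (7² - 5807))/25467 + 40331 = (14563 + (49 - 5807))*(1/25467) + 40331 = (14563 - 5758)*(1/25467) + 40331 = 8805*(1/25467) + 40331 = 2935/8489 + 40331 = 342372794/8489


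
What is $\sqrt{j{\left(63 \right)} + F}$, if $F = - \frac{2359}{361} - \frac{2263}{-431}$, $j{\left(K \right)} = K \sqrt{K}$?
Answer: $\frac{\sqrt{-86107766 + 12674287269 \sqrt{7}}}{8189} \approx 22.333$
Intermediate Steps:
$j{\left(K \right)} = K^{\frac{3}{2}}$
$F = - \frac{199786}{155591}$ ($F = \left(-2359\right) \frac{1}{361} - - \frac{2263}{431} = - \frac{2359}{361} + \frac{2263}{431} = - \frac{199786}{155591} \approx -1.284$)
$\sqrt{j{\left(63 \right)} + F} = \sqrt{63^{\frac{3}{2}} - \frac{199786}{155591}} = \sqrt{189 \sqrt{7} - \frac{199786}{155591}} = \sqrt{- \frac{199786}{155591} + 189 \sqrt{7}}$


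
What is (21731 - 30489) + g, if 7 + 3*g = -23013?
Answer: -49294/3 ≈ -16431.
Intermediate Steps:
g = -23020/3 (g = -7/3 + (⅓)*(-23013) = -7/3 - 7671 = -23020/3 ≈ -7673.3)
(21731 - 30489) + g = (21731 - 30489) - 23020/3 = -8758 - 23020/3 = -49294/3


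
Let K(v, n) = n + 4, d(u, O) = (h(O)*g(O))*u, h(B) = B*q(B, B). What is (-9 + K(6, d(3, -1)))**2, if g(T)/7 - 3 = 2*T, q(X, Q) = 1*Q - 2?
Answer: 3364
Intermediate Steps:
q(X, Q) = -2 + Q (q(X, Q) = Q - 2 = -2 + Q)
h(B) = B*(-2 + B)
g(T) = 21 + 14*T (g(T) = 21 + 7*(2*T) = 21 + 14*T)
d(u, O) = O*u*(-2 + O)*(21 + 14*O) (d(u, O) = ((O*(-2 + O))*(21 + 14*O))*u = (O*(-2 + O)*(21 + 14*O))*u = O*u*(-2 + O)*(21 + 14*O))
K(v, n) = 4 + n
(-9 + K(6, d(3, -1)))**2 = (-9 + (4 + 7*(-1)*3*(-2 - 1)*(3 + 2*(-1))))**2 = (-9 + (4 + 7*(-1)*3*(-3)*(3 - 2)))**2 = (-9 + (4 + 7*(-1)*3*(-3)*1))**2 = (-9 + (4 + 63))**2 = (-9 + 67)**2 = 58**2 = 3364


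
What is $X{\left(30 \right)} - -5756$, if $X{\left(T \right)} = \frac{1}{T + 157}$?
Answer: $\frac{1076373}{187} \approx 5756.0$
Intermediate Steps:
$X{\left(T \right)} = \frac{1}{157 + T}$
$X{\left(30 \right)} - -5756 = \frac{1}{157 + 30} - -5756 = \frac{1}{187} + 5756 = \frac{1076373}{187}$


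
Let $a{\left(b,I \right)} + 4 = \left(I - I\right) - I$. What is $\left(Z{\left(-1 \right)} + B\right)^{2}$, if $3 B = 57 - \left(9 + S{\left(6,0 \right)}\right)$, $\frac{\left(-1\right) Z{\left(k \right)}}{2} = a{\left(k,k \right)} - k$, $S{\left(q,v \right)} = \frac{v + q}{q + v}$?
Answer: $\frac{3481}{9} \approx 386.78$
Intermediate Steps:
$S{\left(q,v \right)} = 1$ ($S{\left(q,v \right)} = \frac{q + v}{q + v} = 1$)
$a{\left(b,I \right)} = -4 - I$ ($a{\left(b,I \right)} = -4 + \left(\left(I - I\right) - I\right) = -4 + \left(0 - I\right) = -4 - I$)
$Z{\left(k \right)} = 8 + 4 k$ ($Z{\left(k \right)} = - 2 \left(\left(-4 - k\right) - k\right) = - 2 \left(-4 - 2 k\right) = 8 + 4 k$)
$B = \frac{47}{3}$ ($B = \frac{57 - 10}{3} = \frac{1}{3} \cdot 47 = \frac{47}{3} \approx 15.667$)
$\left(Z{\left(-1 \right)} + B\right)^{2} = \left(\left(8 + 4 \left(-1\right)\right) + \frac{47}{3}\right)^{2} = \left(\left(8 - 4\right) + \frac{47}{3}\right)^{2} = \left(4 + \frac{47}{3}\right)^{2} = \left(\frac{59}{3}\right)^{2} = \frac{3481}{9}$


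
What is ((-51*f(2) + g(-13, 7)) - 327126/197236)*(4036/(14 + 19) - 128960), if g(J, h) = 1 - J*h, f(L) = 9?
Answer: 77287169060318/1627197 ≈ 4.7497e+7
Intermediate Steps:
g(J, h) = 1 - J*h
((-51*f(2) + g(-13, 7)) - 327126/197236)*(4036/(14 + 19) - 128960) = ((-51*9 + (1 - 1*(-13)*7)) - 327126/197236)*(4036/(14 + 19) - 128960) = ((-459 + (1 + 91)) - 327126*1/197236)*(4036/33 - 128960) = ((-459 + 92) - 163563/98618)*(4036*(1/33) - 128960) = (-367 - 163563/98618)*(4036/33 - 128960) = -36356369/98618*(-4251644/33) = 77287169060318/1627197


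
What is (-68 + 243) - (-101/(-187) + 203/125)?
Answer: 4040039/23375 ≈ 172.84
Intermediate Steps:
(-68 + 243) - (-101/(-187) + 203/125) = 175 - (-101*(-1/187) + 203*(1/125)) = 175 - (101/187 + 203/125) = 175 - 1*50586/23375 = 175 - 50586/23375 = 4040039/23375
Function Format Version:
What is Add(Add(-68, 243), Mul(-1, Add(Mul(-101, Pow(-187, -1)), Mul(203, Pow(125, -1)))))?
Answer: Rational(4040039, 23375) ≈ 172.84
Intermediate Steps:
Add(Add(-68, 243), Mul(-1, Add(Mul(-101, Pow(-187, -1)), Mul(203, Pow(125, -1))))) = Add(175, Mul(-1, Add(Mul(-101, Rational(-1, 187)), Mul(203, Rational(1, 125))))) = Add(175, Mul(-1, Add(Rational(101, 187), Rational(203, 125)))) = Add(175, Mul(-1, Rational(50586, 23375))) = Add(175, Rational(-50586, 23375)) = Rational(4040039, 23375)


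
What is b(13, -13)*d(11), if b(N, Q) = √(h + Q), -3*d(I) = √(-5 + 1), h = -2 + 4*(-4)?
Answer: 2*√31/3 ≈ 3.7118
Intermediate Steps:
h = -18 (h = -2 - 16 = -18)
d(I) = -2*I/3 (d(I) = -√(-5 + 1)/3 = -2*I/3)
b(N, Q) = √(-18 + Q)
b(13, -13)*d(11) = √(-18 - 13)*(-2*I/3) = √(-31)*(-2*I/3) = (I*√31)*(-2*I/3) = 2*√31/3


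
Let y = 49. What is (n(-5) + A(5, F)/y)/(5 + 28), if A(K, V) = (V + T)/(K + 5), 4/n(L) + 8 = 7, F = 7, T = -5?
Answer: -89/735 ≈ -0.12109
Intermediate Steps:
n(L) = -4 (n(L) = 4/(-8 + 7) = 4/(-1) = 4*(-1) = -4)
A(K, V) = (-5 + V)/(5 + K) (A(K, V) = (V - 5)/(K + 5) = (-5 + V)/(5 + K))
(n(-5) + A(5, F)/y)/(5 + 28) = (-4 + ((-5 + 7)/(5 + 5))/49)/(5 + 28) = (-4 + (2/10)*(1/49))/33 = (-4 + ((1/10)*2)*(1/49))*(1/33) = (-4 + (1/5)*(1/49))*(1/33) = (-4 + 1/245)*(1/33) = -979/245*1/33 = -89/735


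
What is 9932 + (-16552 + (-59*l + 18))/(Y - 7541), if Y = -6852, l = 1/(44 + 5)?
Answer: 7005422749/705257 ≈ 9933.2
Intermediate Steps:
l = 1/49 ≈ 0.020408
9932 + (-16552 + (-59*l + 18))/(Y - 7541) = 9932 + (-16552 + (-59*1/49 + 18))/(-6852 - 7541) = 9932 + (-16552 + (-59/49 + 18))/(-14393) = 9932 + (-16552 + 823/49)*(-1/14393) = 9932 - 810225/49*(-1/14393) = 9932 + 810225/705257 = 7005422749/705257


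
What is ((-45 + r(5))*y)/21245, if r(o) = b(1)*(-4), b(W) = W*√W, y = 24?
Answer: -168/3035 ≈ -0.055354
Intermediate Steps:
b(W) = W^(3/2)
r(o) = -4 (r(o) = 1^(3/2)*(-4) = 1*(-4) = -4)
((-45 + r(5))*y)/21245 = ((-45 - 4)*24)/21245 = -49*24*(1/21245) = -1176*1/21245 = -168/3035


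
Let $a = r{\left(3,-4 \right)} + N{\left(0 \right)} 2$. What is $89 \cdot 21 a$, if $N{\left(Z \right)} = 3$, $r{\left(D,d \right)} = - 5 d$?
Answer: $48594$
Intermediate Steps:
$a = 26$ ($a = \left(-5\right) \left(-4\right) + 3 \cdot 2 = 20 + 6 = 26$)
$89 \cdot 21 a = 89 \cdot 21 \cdot 26 = 1869 \cdot 26 = 48594$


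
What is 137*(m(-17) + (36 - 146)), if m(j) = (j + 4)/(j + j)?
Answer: -510599/34 ≈ -15018.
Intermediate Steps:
m(j) = (4 + j)/(2*j) (m(j) = (4 + j)/((2*j)) = (4 + j)*(1/(2*j)) = (4 + j)/(2*j))
137*(m(-17) + (36 - 146)) = 137*((1/2)*(4 - 17)/(-17) + (36 - 146)) = 137*((1/2)*(-1/17)*(-13) - 110) = 137*(13/34 - 110) = 137*(-3727/34) = -510599/34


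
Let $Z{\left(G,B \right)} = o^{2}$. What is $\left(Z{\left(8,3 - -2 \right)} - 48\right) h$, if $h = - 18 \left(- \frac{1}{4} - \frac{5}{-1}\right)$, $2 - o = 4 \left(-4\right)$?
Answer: $-23598$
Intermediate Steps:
$o = 18$ ($o = 2 - 4 \left(-4\right) = 2 - -16 = 2 + 16 = 18$)
$Z{\left(G,B \right)} = 324$ ($Z{\left(G,B \right)} = 18^{2} = 324$)
$h = - \frac{171}{2}$ ($h = - 18 \left(\left(-1\right) \frac{1}{4} - -5\right) = - 18 \left(- \frac{1}{4} + 5\right) = \left(-18\right) \frac{19}{4} = - \frac{171}{2} \approx -85.5$)
$\left(Z{\left(8,3 - -2 \right)} - 48\right) h = \left(324 - 48\right) \left(- \frac{171}{2}\right) = 276 \left(- \frac{171}{2}\right) = -23598$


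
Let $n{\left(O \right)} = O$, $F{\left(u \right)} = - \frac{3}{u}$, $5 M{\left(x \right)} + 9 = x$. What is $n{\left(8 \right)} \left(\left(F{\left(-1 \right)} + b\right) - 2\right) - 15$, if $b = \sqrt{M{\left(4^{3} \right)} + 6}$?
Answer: $-7 + 8 \sqrt{17} \approx 25.985$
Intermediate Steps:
$M{\left(x \right)} = - \frac{9}{5} + \frac{x}{5}$
$b = \sqrt{17}$ ($b = \sqrt{\left(- \frac{9}{5} + \frac{4^{3}}{5}\right) + 6} = \sqrt{\left(- \frac{9}{5} + \frac{1}{5} \cdot 64\right) + 6} = \sqrt{\left(- \frac{9}{5} + \frac{64}{5}\right) + 6} = \sqrt{11 + 6} = \sqrt{17} \approx 4.1231$)
$n{\left(8 \right)} \left(\left(F{\left(-1 \right)} + b\right) - 2\right) - 15 = 8 \left(\left(- \frac{3}{-1} + \sqrt{17}\right) - 2\right) - 15 = 8 \left(\left(\left(-3\right) \left(-1\right) + \sqrt{17}\right) - 2\right) - 15 = 8 \left(\left(3 + \sqrt{17}\right) - 2\right) - 15 = 8 \left(1 + \sqrt{17}\right) - 15 = \left(8 + 8 \sqrt{17}\right) - 15 = -7 + 8 \sqrt{17}$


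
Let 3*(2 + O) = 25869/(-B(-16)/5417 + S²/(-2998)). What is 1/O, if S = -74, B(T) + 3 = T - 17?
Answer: -14777782/70049031273 ≈ -0.00021096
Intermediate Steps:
B(T) = -20 + T (B(T) = -3 + (T - 17) = -3 + (-17 + T) = -20 + T)
O = -70049031273/14777782 (O = -2 + (25869/(-(-20 - 16)/5417 + (-74)²/(-2998)))/3 = -2 + (25869/(-1*(-36)*(1/5417) + 5476*(-1/2998)))/3 = -2 + (25869/(36*(1/5417) - 2738/1499))/3 = -2 + (25869/(36/5417 - 2738/1499))/3 = -2 + (25869/(-14777782/8120083))/3 = -2 + (25869*(-8120083/14777782))/3 = -2 + (⅓)*(-210058427127/14777782) = -2 - 70019475709/14777782 = -70049031273/14777782 ≈ -4740.2)
1/O = 1/(-70049031273/14777782) = -14777782/70049031273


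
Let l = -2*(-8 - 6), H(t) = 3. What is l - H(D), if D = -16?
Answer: 25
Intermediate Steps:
l = 28 (l = -2*(-14) = 28)
l - H(D) = 28 - 1*3 = 28 - 3 = 25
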